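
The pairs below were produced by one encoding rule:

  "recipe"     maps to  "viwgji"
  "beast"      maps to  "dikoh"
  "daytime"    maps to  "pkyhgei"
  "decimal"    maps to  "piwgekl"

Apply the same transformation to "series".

oivgio

r(17)→v(21) and e(4)→i(8) fit y≡19x+10 (mod 26); the inverse of 19 mod 26 is 11. Treating letters as 0–25, the rule is x ↦ 19x + 10 (mod 26).
Applying it to series: s(18)→19·18+10≡14=o; e(4)→19·4+10≡8=i; r(17)→19·17+10≡21=v; i(8)→19·8+10≡6=g; e(4)→19·4+10≡8=i; s(18)→19·18+10≡14=o (all mod 26).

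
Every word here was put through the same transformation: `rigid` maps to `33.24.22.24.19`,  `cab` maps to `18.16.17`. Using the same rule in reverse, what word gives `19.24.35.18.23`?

ditch

Letters become their 1-based position plus 15 (so a→16, b→17, …).
Decoding 19.24.35.18.23: 19→(19−15)÷1=4=d, 24→(24−15)÷1=9=i, 35→(35−15)÷1=20=t, 18→(18−15)÷1=3=c, 23→(23−15)÷1=8=h.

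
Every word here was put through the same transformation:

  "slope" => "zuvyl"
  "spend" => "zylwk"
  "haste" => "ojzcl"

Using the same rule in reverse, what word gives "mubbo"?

flush

Shifts by position in slope: pos 0: s→z (+7), pos 1: l→u (+9), pos 2: o→v (+7), pos 3: p→y (+9) — repeating every 2. It's a Vigenère-style cipher with numeric key [7,9]: position i shifts by key[i mod 2].
Decoding mubbo: m−7=f, u−9=l, b−7=u, b−9=s, o−7=h.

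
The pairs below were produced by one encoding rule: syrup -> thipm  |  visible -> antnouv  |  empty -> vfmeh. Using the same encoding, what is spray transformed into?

s(18)→t(19) and y(24)→h(7) fit y≡11x+3 (mod 26); the inverse of 11 mod 26 is 19. Treating letters as 0–25, the rule is x ↦ 11x + 3 (mod 26).
Applying it to spray: s(18)→11·18+3≡19=t; p(15)→11·15+3≡12=m; r(17)→11·17+3≡8=i; a(0)→11·0+3≡3=d; y(24)→11·24+3≡7=h (all mod 26).

tmidh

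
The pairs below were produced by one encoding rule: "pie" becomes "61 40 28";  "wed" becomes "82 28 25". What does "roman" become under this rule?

p(#16)→61 and i(#9)→40: differences scale by 3, so n = 3·pos + 13. The formula is n = 3×(alphabet index, a=1) + 13.
On roman: r=18→67, o=15→58, m=13→52, a=1→16, n=14→55.

67 58 52 16 55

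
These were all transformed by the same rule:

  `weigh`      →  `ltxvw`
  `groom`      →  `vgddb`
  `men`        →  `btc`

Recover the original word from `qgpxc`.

brain

Compare letters: w→l is +15, e→t is +15, i→x is +15 — a constant shift. This is a Caesar cipher with shift 15.
Reversing it on qgpxc: q−15=b, g−15=r, p−15=a, x−15=i, c−15=n.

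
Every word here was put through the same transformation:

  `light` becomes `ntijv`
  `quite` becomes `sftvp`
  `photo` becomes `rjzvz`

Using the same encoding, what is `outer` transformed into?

The shift depends on letter class: consonant l→n is +2, but vowel i→t is +11. Two shifts are in play — +11 for a/e/i/o/u, +2 for every other letter.
For outer: o(vowel)+11=z, u(vowel)+11=f, t(cons)+2=v, e(vowel)+11=p, r(cons)+2=t.

zfvpt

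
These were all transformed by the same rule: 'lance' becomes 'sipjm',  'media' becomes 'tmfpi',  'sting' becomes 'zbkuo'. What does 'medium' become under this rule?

Shifts by position in lance: pos 0: l→s (+7), pos 1: a→i (+8), pos 2: n→p (+2), pos 3: c→j (+7), pos 4: e→m (+8) — repeating every 3. It's a Vigenère-style cipher with numeric key [7,8,2]: position i shifts by key[i mod 3].
Applying it to medium: m+7=t, e+8=m, d+2=f, i+7=p, u+8=c, m+2=o.

tmfpco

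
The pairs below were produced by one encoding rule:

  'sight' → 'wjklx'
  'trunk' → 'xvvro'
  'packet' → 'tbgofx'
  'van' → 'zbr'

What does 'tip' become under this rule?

The shift depends on letter class: consonant s→w is +4, but vowel i→j is +1. Two shifts are in play — +1 for a/e/i/o/u, +4 for every other letter.
For tip: t(cons)+4=x, i(vowel)+1=j, p(cons)+4=t.

xjt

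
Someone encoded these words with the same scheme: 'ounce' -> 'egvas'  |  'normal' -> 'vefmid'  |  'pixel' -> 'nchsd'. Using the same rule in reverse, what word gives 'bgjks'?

o(14)→e(4) and u(20)→g(6) fit y≡9x+8 (mod 26); the inverse of 9 mod 26 is 3. Treating letters as 0–25, the rule is x ↦ 9x + 8 (mod 26).
Decoding bgjks: b(1)→3·(1−8)≡5=f; g(6)→3·(6−8)≡20=u; j(9)→3·(9−8)≡3=d; k(10)→3·(10−8)≡6=g; s(18)→3·(18−8)≡4=e (all mod 26).

fudge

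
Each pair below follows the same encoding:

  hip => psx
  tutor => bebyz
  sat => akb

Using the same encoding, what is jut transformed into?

The rule splits by letter class: vowels +10, consonants +8.
On jut: j(cons)+8=r, u(vowel)+10=e, t(cons)+8=b.

reb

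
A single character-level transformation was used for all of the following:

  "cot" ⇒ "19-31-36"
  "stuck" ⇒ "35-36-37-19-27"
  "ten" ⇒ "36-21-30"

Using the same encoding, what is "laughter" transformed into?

28-17-37-23-24-36-21-34

c is letter #3 and maps to 19: an offset of 16. The number is (letter's place in the alphabet, a=1) + 16.
Applying it to laughter: l=12→28, a=1→17, u=21→37, g=7→23, h=8→24, t=20→36, e=5→21, r=18→34.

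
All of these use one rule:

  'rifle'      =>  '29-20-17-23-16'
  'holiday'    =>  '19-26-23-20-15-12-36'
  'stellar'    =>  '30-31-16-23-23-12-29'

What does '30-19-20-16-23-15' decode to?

r is letter #18 and maps to 29: an offset of 11. The number is (letter's place in the alphabet, a=1) + 11.
Reversing it on 30-19-20-16-23-15: 30→(30−11)÷1=19=s, 19→(19−11)÷1=8=h, 20→(20−11)÷1=9=i, 16→(16−11)÷1=5=e, 23→(23−11)÷1=12=l, 15→(15−11)÷1=4=d.

shield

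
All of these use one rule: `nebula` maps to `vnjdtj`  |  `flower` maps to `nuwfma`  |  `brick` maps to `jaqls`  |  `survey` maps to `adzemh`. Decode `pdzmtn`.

hurdle

The shifts repeat in a cycle of length 2: positions 0,1,… shift by +8, +9, then the pattern repeats.
Undoing it on pdzmtn: p−8=h, d−9=u, z−8=r, m−9=d, t−8=l, n−9=e.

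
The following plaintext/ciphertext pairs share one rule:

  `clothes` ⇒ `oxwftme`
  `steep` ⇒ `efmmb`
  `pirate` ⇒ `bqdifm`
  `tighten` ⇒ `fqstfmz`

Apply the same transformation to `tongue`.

The rule splits by letter class: vowels +8, consonants +12.
On tongue: t(cons)+12=f, o(vowel)+8=w, n(cons)+12=z, g(cons)+12=s, u(vowel)+8=c, e(vowel)+8=m.

fwzscm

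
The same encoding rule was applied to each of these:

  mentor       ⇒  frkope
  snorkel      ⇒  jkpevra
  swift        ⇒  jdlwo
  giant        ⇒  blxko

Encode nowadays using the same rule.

Treating letters as 0–25, the rule is x ↦ 5x + 23 (mod 26).
Applying it to nowadays: n(13)→5·13+23≡10=k; o(14)→5·14+23≡15=p; w(22)→5·22+23≡3=d; a(0)→5·0+23≡23=x; d(3)→5·3+23≡12=m; a(0)→5·0+23≡23=x; y(24)→5·24+23≡13=n; s(18)→5·18+23≡9=j (all mod 26).

kpdxmxnj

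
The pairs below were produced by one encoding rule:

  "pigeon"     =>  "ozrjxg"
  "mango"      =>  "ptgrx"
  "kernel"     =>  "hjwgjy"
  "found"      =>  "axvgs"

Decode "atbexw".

factor

Treating letters as 0–25, the rule is x ↦ 17x + 19 (mod 26).
Decoding atbexw: a(0)→23·(0−19)≡5=f; t(19)→23·(19−19)≡0=a; b(1)→23·(1−19)≡2=c; e(4)→23·(4−19)≡19=t; x(23)→23·(23−19)≡14=o; w(22)→23·(22−19)≡17=r (all mod 26).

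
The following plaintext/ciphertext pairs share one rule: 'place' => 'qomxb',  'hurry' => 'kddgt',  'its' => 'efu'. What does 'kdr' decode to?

fry

Two steps: reverse the string, then apply a Caesar shift of +12.
Decoding kdr: shift back: k−12=y, d−12=r, r−12=f → yrf; then reverse → fry.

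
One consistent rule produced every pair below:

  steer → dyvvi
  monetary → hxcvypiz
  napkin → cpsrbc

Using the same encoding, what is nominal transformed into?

cxhbcpm

s(18)→d(3) and t(19)→y(24) fit y≡21x+15 (mod 26); the inverse of 21 mod 26 is 5. Each letter's alphabet position (a=0..z=25) is mapped through 21·x+15 mod 26 — an affine cipher.
On nominal: n(13)→21·13+15≡2=c; o(14)→21·14+15≡23=x; m(12)→21·12+15≡7=h; i(8)→21·8+15≡1=b; n(13)→21·13+15≡2=c; a(0)→21·0+15≡15=p; l(11)→21·11+15≡12=m (all mod 26).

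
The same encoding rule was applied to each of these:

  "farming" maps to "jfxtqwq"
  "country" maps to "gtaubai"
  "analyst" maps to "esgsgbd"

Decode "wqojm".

slice

In farming: f→j is +4, a→f is +5, r→x is +6, m→t is +7 — the shift increases by 1 each position. The shift increases by 1 at each position, starting from +4: 4, 5, 6, ….
Reversing it on wqojm: w−4=s, q−5=l, o−6=i, j−7=c, m−8=e.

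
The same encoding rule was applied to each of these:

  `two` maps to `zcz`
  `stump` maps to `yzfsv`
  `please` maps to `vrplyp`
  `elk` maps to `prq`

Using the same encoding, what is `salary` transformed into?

ylrlxe

The rule splits by letter class: vowels +11, consonants +6.
On salary: s(cons)+6=y, a(vowel)+11=l, l(cons)+6=r, a(vowel)+11=l, r(cons)+6=x, y(cons)+6=e.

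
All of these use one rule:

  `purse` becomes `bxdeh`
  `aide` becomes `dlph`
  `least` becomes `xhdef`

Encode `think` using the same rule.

ftlzw

The shift depends on letter class: consonant p→b is +12, but vowel u→x is +3. Vowels shift forward by 3 and consonants shift forward by 12.
On think: t(cons)+12=f, h(cons)+12=t, i(vowel)+3=l, n(cons)+12=z, k(cons)+12=w.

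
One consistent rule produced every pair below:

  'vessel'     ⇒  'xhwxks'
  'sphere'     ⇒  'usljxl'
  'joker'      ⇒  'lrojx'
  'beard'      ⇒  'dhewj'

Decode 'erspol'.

cookie

In vessel: v→x is +2, e→h is +3, s→w is +4, s→x is +5 — the shift increases by 1 each position. Letter i (0-indexed) is shifted by i+2, so successive shifts are 2, 3, 4, ….
Reversing it on erspol: e−2=c, r−3=o, s−4=o, p−5=k, o−6=i, l−7=e.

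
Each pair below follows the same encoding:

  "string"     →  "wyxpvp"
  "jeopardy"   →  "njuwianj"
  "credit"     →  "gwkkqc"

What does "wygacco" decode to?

statute

In string: s→w is +4, t→y is +5, r→x is +6, i→p is +7 — the shift increases by 1 each position. Letter i (0-indexed) is shifted by i+4, so successive shifts are 4, 5, 6, ….
Decoding wygacco: w−4=s, y−5=t, g−6=a, a−7=t, c−8=u, c−9=t, o−10=e.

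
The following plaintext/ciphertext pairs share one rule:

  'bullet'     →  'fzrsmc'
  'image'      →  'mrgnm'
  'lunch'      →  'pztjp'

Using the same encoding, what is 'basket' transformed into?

In bullet: b→f is +4, u→z is +5, l→r is +6, l→s is +7 — the shift increases by 1 each position. Each letter shifts forward by (position + 4), i.e. 4, 5, 6, … — the shift grows by one for each successive letter.
Applying it to basket: b+4=f, a+5=f, s+6=y, k+7=r, e+8=m, t+9=c.

ffyrmc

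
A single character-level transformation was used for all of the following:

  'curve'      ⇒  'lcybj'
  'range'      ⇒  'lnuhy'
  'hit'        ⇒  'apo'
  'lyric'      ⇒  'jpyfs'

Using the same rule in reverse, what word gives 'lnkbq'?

judge

Two steps: reverse the string, then apply a Caesar shift of +7.
Reversing it on lnkbq: shift back: l−7=e, n−7=g, k−7=d, b−7=u, q−7=j → egduj; then reverse → judge.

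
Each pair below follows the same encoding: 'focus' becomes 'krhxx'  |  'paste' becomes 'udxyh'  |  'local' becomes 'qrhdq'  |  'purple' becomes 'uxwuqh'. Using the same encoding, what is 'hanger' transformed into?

mdslhw

Vowels shift forward by 3 and consonants shift forward by 5.
For hanger: h(cons)+5=m, a(vowel)+3=d, n(cons)+5=s, g(cons)+5=l, e(vowel)+3=h, r(cons)+5=w.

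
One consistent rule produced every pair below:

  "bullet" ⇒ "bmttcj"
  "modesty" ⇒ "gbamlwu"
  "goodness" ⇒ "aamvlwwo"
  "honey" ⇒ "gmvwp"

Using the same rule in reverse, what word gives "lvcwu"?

The output letters match the input read backwards, each shifted +8: bullet reversed is tellub. Two steps: reverse the string, then apply a Caesar shift of +8.
Undoing it on lvcwu: shift back: l−8=d, v−8=n, c−8=u, w−8=o, u−8=m → dnuom; then reverse → mound.

mound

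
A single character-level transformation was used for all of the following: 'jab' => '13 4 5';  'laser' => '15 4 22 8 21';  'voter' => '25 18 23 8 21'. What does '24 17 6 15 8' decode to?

j is letter #10 and maps to 13: an offset of 3. Letters become their 1-based position plus 3 (so a→4, b→5, …).
Undoing it on 24 17 6 15 8: 24→(24−3)÷1=21=u, 17→(17−3)÷1=14=n, 6→(6−3)÷1=3=c, 15→(15−3)÷1=12=l, 8→(8−3)÷1=5=e.

uncle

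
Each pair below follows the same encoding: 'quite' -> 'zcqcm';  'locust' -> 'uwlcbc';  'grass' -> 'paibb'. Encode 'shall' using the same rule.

bqiuu

Two shifts are in play — +8 for a/e/i/o/u, +9 for every other letter.
On shall: s(cons)+9=b, h(cons)+9=q, a(vowel)+8=i, l(cons)+9=u, l(cons)+9=u.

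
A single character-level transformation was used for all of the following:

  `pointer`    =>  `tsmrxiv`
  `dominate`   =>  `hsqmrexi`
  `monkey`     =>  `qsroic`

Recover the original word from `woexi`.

Compare letters: p→t is +4, o→s is +4, i→m is +4 — a constant shift. Every letter moves 4 places later in the alphabet, wrapping around z→a.
Undoing it on woexi: w−4=s, o−4=k, e−4=a, x−4=t, i−4=e.

skate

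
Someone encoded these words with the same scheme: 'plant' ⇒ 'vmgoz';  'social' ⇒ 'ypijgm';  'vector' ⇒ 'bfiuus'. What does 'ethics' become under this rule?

Shifts by position in plant: pos 0: p→v (+6), pos 1: l→m (+1), pos 2: a→g (+6), pos 3: n→o (+1) — repeating every 2. It's a Vigenère-style cipher with numeric key [6,1]: position i shifts by key[i mod 2].
For ethics: e+6=k, t+1=u, h+6=n, i+1=j, c+6=i, s+1=t.

kunjit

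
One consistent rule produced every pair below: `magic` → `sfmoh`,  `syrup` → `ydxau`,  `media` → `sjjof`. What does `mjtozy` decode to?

genius

Shifts by position in magic: pos 0: m→s (+6), pos 1: a→f (+5), pos 2: g→m (+6), pos 3: i→o (+6), pos 4: c→h (+5) — repeating every 3. The shifts repeat in a cycle of length 3: positions 0,1,… shift by +6, +5, +6, then the pattern repeats.
Decoding mjtozy: m−6=g, j−5=e, t−6=n, o−6=i, z−5=u, y−6=s.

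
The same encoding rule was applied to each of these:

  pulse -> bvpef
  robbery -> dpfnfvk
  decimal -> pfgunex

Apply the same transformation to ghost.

It's a Vigenère-style cipher with numeric key [12,1,4]: position i shifts by key[i mod 3].
Applying it to ghost: g+12=s, h+1=i, o+4=s, s+12=e, t+1=u.

siseu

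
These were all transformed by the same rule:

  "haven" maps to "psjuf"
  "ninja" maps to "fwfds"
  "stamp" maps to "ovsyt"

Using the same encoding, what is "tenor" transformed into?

vufmh

Treating letters as 0–25, the rule is x ↦ 7x + 18 (mod 26).
Applying it to tenor: t(19)→7·19+18≡21=v; e(4)→7·4+18≡20=u; n(13)→7·13+18≡5=f; o(14)→7·14+18≡12=m; r(17)→7·17+18≡7=h (all mod 26).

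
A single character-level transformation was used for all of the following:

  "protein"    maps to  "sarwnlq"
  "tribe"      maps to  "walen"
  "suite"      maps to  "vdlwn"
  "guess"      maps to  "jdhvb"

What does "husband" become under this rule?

Shifts by position in protein: pos 0: p→s (+3), pos 1: r→a (+9), pos 2: o→r (+3), pos 3: t→w (+3), pos 4: e→n (+9), pos 5: i→l (+3) — repeating every 3. The shifts repeat in a cycle of length 3: positions 0,1,… shift by +3, +9, +3, then the pattern repeats.
For husband: h+3=k, u+9=d, s+3=v, b+3=e, a+9=j, n+3=q, d+3=g.

kdvejqg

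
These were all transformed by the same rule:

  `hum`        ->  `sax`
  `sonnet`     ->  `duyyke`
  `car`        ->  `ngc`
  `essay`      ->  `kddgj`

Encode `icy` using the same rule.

The shift depends on letter class: consonant h→s is +11, but vowel u→a is +6. Two shifts are in play — +6 for a/e/i/o/u, +11 for every other letter.
Applying it to icy: i(vowel)+6=o, c(cons)+11=n, y(cons)+11=j.

onj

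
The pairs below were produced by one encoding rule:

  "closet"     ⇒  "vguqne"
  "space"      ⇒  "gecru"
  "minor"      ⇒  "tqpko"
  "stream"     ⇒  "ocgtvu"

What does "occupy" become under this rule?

arweeq

The output letters match the input read backwards, each shifted +2: closet reversed is tesolc. Two steps: reverse the string, then apply a Caesar shift of +2.
On occupy: reverse → ypucco; then shift: y+2=a, p+2=r, u+2=w, c+2=e, c+2=e, o+2=q.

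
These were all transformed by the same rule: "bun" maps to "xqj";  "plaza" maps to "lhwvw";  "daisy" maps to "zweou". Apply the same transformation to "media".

Compare letters: b→x is +22, u→q is +22, n→j is +22 — a constant shift. Each letter is shifted forward by 22 in the alphabet (a Caesar shift of +22).
Applying it to media: m+22=i, e+22=a, d+22=z, i+22=e, a+22=w.

iazew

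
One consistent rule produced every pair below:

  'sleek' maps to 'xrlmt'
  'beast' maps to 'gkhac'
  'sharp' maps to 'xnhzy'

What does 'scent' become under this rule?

xilvc

In sleek: s→x is +5, l→r is +6, e→l is +7, e→m is +8 — the shift increases by 1 each position. Letter i (0-indexed) is shifted by i+5, so successive shifts are 5, 6, 7, ….
Applying it to scent: s+5=x, c+6=i, e+7=l, n+8=v, t+9=c.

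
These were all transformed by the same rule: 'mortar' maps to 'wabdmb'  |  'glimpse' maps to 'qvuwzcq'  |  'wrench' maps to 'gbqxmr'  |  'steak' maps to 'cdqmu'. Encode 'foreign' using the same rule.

pabquqx

Vowels shift forward by 12 and consonants shift forward by 10.
On foreign: f(cons)+10=p, o(vowel)+12=a, r(cons)+10=b, e(vowel)+12=q, i(vowel)+12=u, g(cons)+10=q, n(cons)+10=x.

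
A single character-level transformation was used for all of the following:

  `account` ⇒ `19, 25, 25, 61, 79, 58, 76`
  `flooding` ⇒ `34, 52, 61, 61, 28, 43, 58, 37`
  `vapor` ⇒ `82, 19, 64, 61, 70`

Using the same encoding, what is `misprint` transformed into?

a(#1)→19 and c(#3)→25: differences scale by 3, so n = 3·pos + 16. Each letter becomes 3×(its alphabet position, a=1..z=26) + 16.
On misprint: m=13→55, i=9→43, s=19→73, p=16→64, r=18→70, i=9→43, n=14→58, t=20→76.

55, 43, 73, 64, 70, 43, 58, 76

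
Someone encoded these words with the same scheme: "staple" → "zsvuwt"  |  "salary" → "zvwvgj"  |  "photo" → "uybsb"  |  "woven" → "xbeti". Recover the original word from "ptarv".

media

Treating letters as 0–25, the rule is x ↦ 19x + 21 (mod 26).
Undoing it on ptarv: p(15)→11·(15−21)≡12=m; t(19)→11·(19−21)≡4=e; a(0)→11·(0−21)≡3=d; r(17)→11·(17−21)≡8=i; v(21)→11·(21−21)≡0=a (all mod 26).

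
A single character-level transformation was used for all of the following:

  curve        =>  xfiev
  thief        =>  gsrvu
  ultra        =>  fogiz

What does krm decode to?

Letters are reflected about the middle of the alphabet (position → 25−position): Atbash.
Decoding krm: k↔p, r↔i, m↔n.

pin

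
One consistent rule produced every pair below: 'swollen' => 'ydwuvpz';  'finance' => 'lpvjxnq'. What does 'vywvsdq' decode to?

Letter i (0-indexed) is shifted by i+6, so successive shifts are 6, 7, 8, ….
Decoding vywvsdq: v−6=p, y−7=r, w−8=o, v−9=m, s−10=i, d−11=s, q−12=e.

promise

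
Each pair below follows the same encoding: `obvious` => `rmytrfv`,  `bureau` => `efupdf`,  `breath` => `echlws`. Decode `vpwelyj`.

It's a Vigenère-style cipher with numeric key [3,11]: position i shifts by key[i mod 2].
Undoing it on vpwelyj: v−3=s, p−11=e, w−3=t, e−11=t, l−3=i, y−11=n, j−3=g.

setting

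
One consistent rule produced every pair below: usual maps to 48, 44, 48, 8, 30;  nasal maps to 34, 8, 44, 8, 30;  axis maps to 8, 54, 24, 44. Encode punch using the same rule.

With a=1..z=26, the number is 2·pos + 6.
For punch: p=16→38, u=21→48, n=14→34, c=3→12, h=8→22.

38, 48, 34, 12, 22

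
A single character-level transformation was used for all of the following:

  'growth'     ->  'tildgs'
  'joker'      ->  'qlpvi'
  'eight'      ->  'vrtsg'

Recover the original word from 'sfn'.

This is the alphabet-reversal cipher (Atbash): a becomes z, b becomes y, etc.
Decoding sfn: s↔h, f↔u, n↔m.

hum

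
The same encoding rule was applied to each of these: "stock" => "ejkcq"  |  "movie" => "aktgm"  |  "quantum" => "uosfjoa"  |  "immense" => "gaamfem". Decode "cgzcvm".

s(18)→e(4) and t(19)→j(9) fit y≡5x+18 (mod 26); the inverse of 5 mod 26 is 21. Treating letters as 0–25, the rule is x ↦ 5x + 18 (mod 26).
Decoding cgzcvm: c(2)→21·(2−18)≡2=c; g(6)→21·(6−18)≡8=i; z(25)→21·(25−18)≡17=r; c(2)→21·(2−18)≡2=c; v(21)→21·(21−18)≡11=l; m(12)→21·(12−18)≡4=e (all mod 26).

circle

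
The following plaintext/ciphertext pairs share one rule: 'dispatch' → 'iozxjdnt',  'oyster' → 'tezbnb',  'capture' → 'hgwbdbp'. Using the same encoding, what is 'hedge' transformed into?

In dispatch: d→i is +5, i→o is +6, s→z is +7, p→x is +8 — the shift increases by 1 each position. The shift increases by 1 at each position, starting from +5: 5, 6, 7, ….
Applying it to hedge: h+5=m, e+6=k, d+7=k, g+8=o, e+9=n.

mkkon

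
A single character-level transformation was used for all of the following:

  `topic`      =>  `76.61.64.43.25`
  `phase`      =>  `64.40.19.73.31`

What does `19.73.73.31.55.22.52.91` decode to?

t(#20)→76 and o(#15)→61: differences scale by 3, so n = 3·pos + 16. The formula is n = 3×(alphabet index, a=1) + 16.
Undoing it on 19.73.73.31.55.22.52.91: 19→(19−16)÷3=1=a, 73→(73−16)÷3=19=s, 73→(73−16)÷3=19=s, 31→(31−16)÷3=5=e, 55→(55−16)÷3=13=m, 22→(22−16)÷3=2=b, 52→(52−16)÷3=12=l, 91→(91−16)÷3=25=y.

assembly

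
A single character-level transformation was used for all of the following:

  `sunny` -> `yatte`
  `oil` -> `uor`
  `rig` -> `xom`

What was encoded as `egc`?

yaw

It's a constant shift of +6 (ROT6).
Decoding egc: e−6=y, g−6=a, c−6=w.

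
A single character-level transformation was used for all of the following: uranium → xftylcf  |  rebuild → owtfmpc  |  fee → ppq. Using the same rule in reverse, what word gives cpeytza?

The output letters match the input read backwards, each shifted +11: uranium reversed is muinaru. Read the word backwards and shift each letter +11.
Reversing it on cpeytza: shift back: c−11=r, p−11=e, e−11=t, y−11=n, t−11=i, z−11=o, a−11=p → retniop; then reverse → pointer.

pointer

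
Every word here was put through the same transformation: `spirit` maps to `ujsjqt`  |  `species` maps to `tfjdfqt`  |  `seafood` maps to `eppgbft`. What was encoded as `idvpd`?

couch

The output letters match the input read backwards, each shifted +1: spirit reversed is tirips. The word is reversed, then every letter is shifted forward by 1.
Undoing it on idvpd: shift back: i−1=h, d−1=c, v−1=u, p−1=o, d−1=c → hcuoc; then reverse → couch.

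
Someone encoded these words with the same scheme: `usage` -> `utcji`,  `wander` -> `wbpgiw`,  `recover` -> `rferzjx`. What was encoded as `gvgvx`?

Letter i (0-indexed) is shifted by i+0, so successive shifts are 0, 1, 2, ….
Decoding gvgvx: g−0=g, v−1=u, g−2=e, v−3=s, x−4=t.

guest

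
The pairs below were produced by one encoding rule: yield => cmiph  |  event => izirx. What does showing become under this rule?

Each letter is shifted forward by 4 in the alphabet (a Caesar shift of +4).
On showing: s+4=w, h+4=l, o+4=s, w+4=a, i+4=m, n+4=r, g+4=k.

wlsamrk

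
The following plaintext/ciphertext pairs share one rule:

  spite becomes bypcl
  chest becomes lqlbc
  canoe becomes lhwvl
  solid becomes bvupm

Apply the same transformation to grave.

pahel

The shift depends on letter class: consonant s→b is +9, but vowel i→p is +7. Two shifts are in play — +7 for a/e/i/o/u, +9 for every other letter.
On grave: g(cons)+9=p, r(cons)+9=a, a(vowel)+7=h, v(cons)+9=e, e(vowel)+7=l.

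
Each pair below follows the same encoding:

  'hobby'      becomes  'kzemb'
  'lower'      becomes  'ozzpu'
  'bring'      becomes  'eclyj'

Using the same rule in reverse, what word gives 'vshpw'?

Shifts by position in hobby: pos 0: h→k (+3), pos 1: o→z (+11), pos 2: b→e (+3), pos 3: b→m (+11) — repeating every 2. It's a Vigenère-style cipher with numeric key [3,11]: position i shifts by key[i mod 2].
Decoding vshpw: v−3=s, s−11=h, h−3=e, p−11=e, w−3=t.

sheet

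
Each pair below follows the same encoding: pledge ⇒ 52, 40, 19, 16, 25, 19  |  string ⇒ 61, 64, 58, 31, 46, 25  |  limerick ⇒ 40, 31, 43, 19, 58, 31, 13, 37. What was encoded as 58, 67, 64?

rut

p(#16)→52 and l(#12)→40: differences scale by 3, so n = 3·pos + 4. With a=1..z=26, the number is 3·pos + 4.
Undoing it on 58, 67, 64: 58→(58−4)÷3=18=r, 67→(67−4)÷3=21=u, 64→(64−4)÷3=20=t.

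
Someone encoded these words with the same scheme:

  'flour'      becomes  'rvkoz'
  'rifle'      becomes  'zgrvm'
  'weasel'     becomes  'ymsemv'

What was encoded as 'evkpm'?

This is an affine cipher: with a=0,…,z=25, each position x becomes (5x+18) mod 26.
Undoing it on evkpm: e(4)→21·(4−18)≡18=s; v(21)→21·(21−18)≡11=l; k(10)→21·(10−18)≡14=o; p(15)→21·(15−18)≡15=p; m(12)→21·(12−18)≡4=e (all mod 26).

slope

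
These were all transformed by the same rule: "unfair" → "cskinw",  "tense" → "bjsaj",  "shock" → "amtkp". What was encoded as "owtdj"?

grove

It's a Vigenère-style cipher with numeric key [8,5,5]: position i shifts by key[i mod 3].
Reversing it on owtdj: o−8=g, w−5=r, t−5=o, d−8=v, j−5=e.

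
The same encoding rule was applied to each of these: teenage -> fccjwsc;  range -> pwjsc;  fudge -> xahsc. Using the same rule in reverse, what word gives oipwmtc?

miracle

t(19)→f(5) and e(4)→c(2) fit y≡21x+22 (mod 26); the inverse of 21 mod 26 is 5. Treating letters as 0–25, the rule is x ↦ 21x + 22 (mod 26).
Reversing it on oipwmtc: o(14)→5·(14−22)≡12=m; i(8)→5·(8−22)≡8=i; p(15)→5·(15−22)≡17=r; w(22)→5·(22−22)≡0=a; m(12)→5·(12−22)≡2=c; t(19)→5·(19−22)≡11=l; c(2)→5·(2−22)≡4=e (all mod 26).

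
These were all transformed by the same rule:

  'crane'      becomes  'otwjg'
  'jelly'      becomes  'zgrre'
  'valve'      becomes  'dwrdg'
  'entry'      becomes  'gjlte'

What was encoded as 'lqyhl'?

tight

c(2)→o(14) and r(17)→t(19) fit y≡9x+22 (mod 26); the inverse of 9 mod 26 is 3. Treating letters as 0–25, the rule is x ↦ 9x + 22 (mod 26).
Undoing it on lqyhl: l(11)→3·(11−22)≡19=t; q(16)→3·(16−22)≡8=i; y(24)→3·(24−22)≡6=g; h(7)→3·(7−22)≡7=h; l(11)→3·(11−22)≡19=t (all mod 26).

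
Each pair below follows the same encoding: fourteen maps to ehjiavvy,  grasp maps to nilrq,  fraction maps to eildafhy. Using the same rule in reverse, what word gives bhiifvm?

Treating letters as 0–25, the rule is x ↦ 9x + 11 (mod 26).
Reversing it on bhiifvm: b(1)→3·(1−11)≡22=w; h(7)→3·(7−11)≡14=o; i(8)→3·(8−11)≡17=r; i(8)→3·(8−11)≡17=r; f(5)→3·(5−11)≡8=i; v(21)→3·(21−11)≡4=e; m(12)→3·(12−11)≡3=d (all mod 26).

worried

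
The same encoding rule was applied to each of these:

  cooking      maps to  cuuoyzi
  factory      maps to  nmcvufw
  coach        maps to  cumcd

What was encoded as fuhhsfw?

c(2)→c(2) and o(14)→u(20) fit y≡21x+12 (mod 26); the inverse of 21 mod 26 is 5. This is an affine cipher: with a=0,…,z=25, each position x becomes (21x+12) mod 26.
Decoding fuhhsfw: f(5)→5·(5−12)≡17=r; u(20)→5·(20−12)≡14=o; h(7)→5·(7−12)≡1=b; h(7)→5·(7−12)≡1=b; s(18)→5·(18−12)≡4=e; f(5)→5·(5−12)≡17=r; w(22)→5·(22−12)≡24=y (all mod 26).

robbery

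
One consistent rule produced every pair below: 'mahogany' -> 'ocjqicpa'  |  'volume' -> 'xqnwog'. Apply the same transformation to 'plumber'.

Compare letters: m→o is +2, a→c is +2, h→j is +2 — a constant shift. Every letter moves 2 places later in the alphabet, wrapping around z→a.
Applying it to plumber: p+2=r, l+2=n, u+2=w, m+2=o, b+2=d, e+2=g, r+2=t.

rnwodgt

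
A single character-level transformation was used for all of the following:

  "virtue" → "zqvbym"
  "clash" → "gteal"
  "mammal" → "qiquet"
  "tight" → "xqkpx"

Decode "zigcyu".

Shifts by position in virtue: pos 0: v→z (+4), pos 1: i→q (+8), pos 2: r→v (+4), pos 3: t→b (+8) — repeating every 2. A repeating key of period 2 is used — shifts +4, +8 over and over.
Undoing it on zigcyu: z−4=v, i−8=a, g−4=c, c−8=u, y−4=u, u−8=m.

vacuum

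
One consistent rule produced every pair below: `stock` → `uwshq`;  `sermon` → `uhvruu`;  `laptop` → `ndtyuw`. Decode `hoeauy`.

Each letter shifts forward by (position + 2), i.e. 2, 3, 4, … — the shift grows by one for each successive letter.
Decoding hoeauy: h−2=f, o−3=l, e−4=a, a−5=v, u−6=o, y−7=r.

flavor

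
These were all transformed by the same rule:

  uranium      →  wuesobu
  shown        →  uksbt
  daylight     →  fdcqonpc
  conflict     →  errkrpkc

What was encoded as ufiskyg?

Letter i (0-indexed) is shifted by i+2, so successive shifts are 2, 3, 4, ….
Decoding ufiskyg: u−2=s, f−3=c, i−4=e, s−5=n, k−6=e, y−7=r, g−8=y.

scenery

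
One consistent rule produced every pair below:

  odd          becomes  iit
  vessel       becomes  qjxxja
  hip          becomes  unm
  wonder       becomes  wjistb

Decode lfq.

The output letters match the input read backwards, each shifted +5: odd reversed is ddo. Two steps: reverse the string, then apply a Caesar shift of +5.
Decoding lfq: shift back: l−5=g, f−5=a, q−5=l → gal; then reverse → lag.

lag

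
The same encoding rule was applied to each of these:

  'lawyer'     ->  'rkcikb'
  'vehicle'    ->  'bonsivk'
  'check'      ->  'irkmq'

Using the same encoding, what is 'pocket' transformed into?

It's a Vigenère-style cipher with numeric key [6,10]: position i shifts by key[i mod 2].
For pocket: p+6=v, o+10=y, c+6=i, k+10=u, e+6=k, t+10=d.

vyiukd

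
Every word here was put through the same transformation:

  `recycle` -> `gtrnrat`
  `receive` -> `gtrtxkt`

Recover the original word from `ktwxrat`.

This is a Caesar cipher with shift 15.
Reversing it on ktwxrat: k−15=v, t−15=e, w−15=h, x−15=i, r−15=c, a−15=l, t−15=e.

vehicle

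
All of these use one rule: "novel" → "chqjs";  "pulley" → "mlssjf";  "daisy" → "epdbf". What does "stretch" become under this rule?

bgwjgzy

n(13)→c(2) and o(14)→h(7) fit y≡5x+15 (mod 26); the inverse of 5 mod 26 is 21. Each letter's alphabet position (a=0..z=25) is mapped through 5·x+15 mod 26 — an affine cipher.
For stretch: s(18)→5·18+15≡1=b; t(19)→5·19+15≡6=g; r(17)→5·17+15≡22=w; e(4)→5·4+15≡9=j; t(19)→5·19+15≡6=g; c(2)→5·2+15≡25=z; h(7)→5·7+15≡24=y (all mod 26).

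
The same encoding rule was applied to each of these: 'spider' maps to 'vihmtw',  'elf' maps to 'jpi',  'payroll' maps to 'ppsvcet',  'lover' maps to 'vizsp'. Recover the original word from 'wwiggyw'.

success

The output letters match the input read backwards, each shifted +4: spider reversed is redips. The word is reversed, then every letter is shifted forward by 4.
Decoding wwiggyw: shift back: w−4=s, w−4=s, i−4=e, g−4=c, g−4=c, y−4=u, w−4=s → sseccus; then reverse → success.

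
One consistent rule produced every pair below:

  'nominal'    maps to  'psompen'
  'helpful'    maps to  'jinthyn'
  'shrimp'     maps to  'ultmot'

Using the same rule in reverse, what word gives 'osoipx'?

moment

A repeating key of period 2 is used — shifts +2, +4 over and over.
Undoing it on osoipx: o−2=m, s−4=o, o−2=m, i−4=e, p−2=n, x−4=t.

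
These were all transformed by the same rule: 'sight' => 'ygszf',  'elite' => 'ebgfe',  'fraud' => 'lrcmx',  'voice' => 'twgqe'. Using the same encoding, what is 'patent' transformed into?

dcfepf

s(18)→y(24) and i(8)→g(6) fit y≡7x+2 (mod 26); the inverse of 7 mod 26 is 15. This is an affine cipher: with a=0,…,z=25, each position x becomes (7x+2) mod 26.
On patent: p(15)→7·15+2≡3=d; a(0)→7·0+2≡2=c; t(19)→7·19+2≡5=f; e(4)→7·4+2≡4=e; n(13)→7·13+2≡15=p; t(19)→7·19+2≡5=f (all mod 26).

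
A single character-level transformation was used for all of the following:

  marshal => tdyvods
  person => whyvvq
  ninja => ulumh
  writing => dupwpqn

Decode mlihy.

fiber

Shifts by position in marshal: pos 0: m→t (+7), pos 1: a→d (+3), pos 2: r→y (+7), pos 3: s→v (+3) — repeating every 2. A repeating key of period 2 is used — shifts +7, +3 over and over.
Undoing it on mlihy: m−7=f, l−3=i, i−7=b, h−3=e, y−7=r.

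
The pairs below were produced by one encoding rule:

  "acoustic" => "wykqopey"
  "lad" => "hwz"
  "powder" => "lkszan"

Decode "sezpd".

Compare letters: a→w is +22, c→y is +22, o→k is +22 — a constant shift. It's a constant shift of +22 (ROT22).
Undoing it on sezpd: s−22=w, e−22=i, z−22=d, p−22=t, d−22=h.

width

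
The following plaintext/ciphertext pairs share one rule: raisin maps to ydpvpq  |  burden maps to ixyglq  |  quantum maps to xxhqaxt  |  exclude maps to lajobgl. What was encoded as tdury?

Shifts by position in raisin: pos 0: r→y (+7), pos 1: a→d (+3), pos 2: i→p (+7), pos 3: s→v (+3) — repeating every 2. It's a Vigenère-style cipher with numeric key [7,3]: position i shifts by key[i mod 2].
Decoding tdury: t−7=m, d−3=a, u−7=n, r−3=o, y−7=r.

manor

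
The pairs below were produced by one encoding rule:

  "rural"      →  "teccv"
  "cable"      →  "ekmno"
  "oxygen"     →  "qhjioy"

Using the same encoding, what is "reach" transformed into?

toler

Shifts by position in rural: pos 0: r→t (+2), pos 1: u→e (+10), pos 2: r→c (+11), pos 3: a→c (+2), pos 4: l→v (+10) — repeating every 3. The shifts repeat in a cycle of length 3: positions 0,1,… shift by +2, +10, +11, then the pattern repeats.
For reach: r+2=t, e+10=o, a+11=l, c+2=e, h+10=r.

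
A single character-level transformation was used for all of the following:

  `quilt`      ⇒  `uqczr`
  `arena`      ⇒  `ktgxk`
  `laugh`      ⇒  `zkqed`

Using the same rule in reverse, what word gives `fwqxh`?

found

q(16)→u(20) and u(20)→q(16) fit y≡25x+10 (mod 26); the inverse of 25 mod 26 is 25. This is an affine cipher: with a=0,…,z=25, each position x becomes (25x+10) mod 26.
Reversing it on fwqxh: f(5)→25·(5−10)≡5=f; w(22)→25·(22−10)≡14=o; q(16)→25·(16−10)≡20=u; x(23)→25·(23−10)≡13=n; h(7)→25·(7−10)≡3=d (all mod 26).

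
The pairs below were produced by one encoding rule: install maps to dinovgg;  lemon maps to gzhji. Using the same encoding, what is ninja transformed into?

idiev

Compare letters: i→d is +21, n→i is +21, s→n is +21 — a constant shift. It's a constant shift of +21 (ROT21).
Applying it to ninja: n+21=i, i+21=d, n+21=i, j+21=e, a+21=v.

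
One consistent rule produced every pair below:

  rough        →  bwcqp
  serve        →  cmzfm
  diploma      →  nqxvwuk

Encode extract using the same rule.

ofbbikd

Shifts by position in rough: pos 0: r→b (+10), pos 1: o→w (+8), pos 2: u→c (+8), pos 3: g→q (+10), pos 4: h→p (+8) — repeating every 3. It's a Vigenère-style cipher with numeric key [10,8,8]: position i shifts by key[i mod 3].
On extract: e+10=o, x+8=f, t+8=b, r+10=b, a+8=i, c+8=k, t+10=d.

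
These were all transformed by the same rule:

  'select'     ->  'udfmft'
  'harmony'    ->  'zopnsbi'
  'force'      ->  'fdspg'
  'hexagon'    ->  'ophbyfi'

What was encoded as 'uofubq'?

patent

Two steps: reverse the string, then apply a Caesar shift of +1.
Decoding uofubq: shift back: u−1=t, o−1=n, f−1=e, u−1=t, b−1=a, q−1=p → tnetap; then reverse → patent.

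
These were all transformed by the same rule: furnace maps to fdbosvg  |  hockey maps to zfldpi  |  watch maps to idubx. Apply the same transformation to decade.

Two steps: reverse the string, then apply a Caesar shift of +1.
For decade: reverse → edaced; then shift: e+1=f, d+1=e, a+1=b, c+1=d, e+1=f, d+1=e.

febdfe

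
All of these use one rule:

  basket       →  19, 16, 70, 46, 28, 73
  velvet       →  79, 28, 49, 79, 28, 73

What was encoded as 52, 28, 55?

b(#2)→19 and a(#1)→16: differences scale by 3, so n = 3·pos + 13. Each letter becomes 3×(its alphabet position, a=1..z=26) + 13.
Decoding 52, 28, 55: 52→(52−13)÷3=13=m, 28→(28−13)÷3=5=e, 55→(55−13)÷3=14=n.

men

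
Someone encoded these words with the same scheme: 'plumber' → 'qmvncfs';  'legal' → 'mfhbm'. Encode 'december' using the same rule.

Compare letters: p→q is +1, l→m is +1, u→v is +1 — a constant shift. Every letter moves 1 place later in the alphabet, wrapping around z→a.
Applying it to december: d+1=e, e+1=f, c+1=d, e+1=f, m+1=n, b+1=c, e+1=f, r+1=s.

efdfncfs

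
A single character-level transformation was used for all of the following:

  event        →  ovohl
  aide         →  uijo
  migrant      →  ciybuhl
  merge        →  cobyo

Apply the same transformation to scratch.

e(4)→o(14) and v(21)→v(21) fit y≡5x+20 (mod 26); the inverse of 5 mod 26 is 21. This is an affine cipher: with a=0,…,z=25, each position x becomes (5x+20) mod 26.
For scratch: s(18)→5·18+20≡6=g; c(2)→5·2+20≡4=e; r(17)→5·17+20≡1=b; a(0)→5·0+20≡20=u; t(19)→5·19+20≡11=l; c(2)→5·2+20≡4=e; h(7)→5·7+20≡3=d (all mod 26).

gebuled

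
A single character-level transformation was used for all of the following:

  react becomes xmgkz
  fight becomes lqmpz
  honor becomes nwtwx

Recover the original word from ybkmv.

It's a Vigenère-style cipher with numeric key [6,8]: position i shifts by key[i mod 2].
Undoing it on ybkmv: y−6=s, b−8=t, k−6=e, m−8=e, v−6=p.

steep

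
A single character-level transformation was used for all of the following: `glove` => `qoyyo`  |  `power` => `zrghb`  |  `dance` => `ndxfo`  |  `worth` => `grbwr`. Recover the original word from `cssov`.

Shifts by position in glove: pos 0: g→q (+10), pos 1: l→o (+3), pos 2: o→y (+10), pos 3: v→y (+3) — repeating every 2. The shifts repeat in a cycle of length 2: positions 0,1,… shift by +10, +3, then the pattern repeats.
Reversing it on cssov: c−10=s, s−3=p, s−10=i, o−3=l, v−10=l.

spill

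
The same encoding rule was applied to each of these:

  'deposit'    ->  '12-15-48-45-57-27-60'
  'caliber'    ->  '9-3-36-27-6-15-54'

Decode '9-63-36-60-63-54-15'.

culture

With a=1..z=26, the number is 3·pos.
Reversing it on 9-63-36-60-63-54-15: 9→(9−0)÷3=3=c, 63→(63−0)÷3=21=u, 36→(36−0)÷3=12=l, 60→(60−0)÷3=20=t, 63→(63−0)÷3=21=u, 54→(54−0)÷3=18=r, 15→(15−0)÷3=5=e.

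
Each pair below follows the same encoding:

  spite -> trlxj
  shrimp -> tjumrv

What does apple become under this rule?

In spite: s→t is +1, p→r is +2, i→l is +3, t→x is +4 — the shift increases by 1 each position. Each letter shifts forward by (position + 1), i.e. 1, 2, 3, … — the shift grows by one for each successive letter.
On apple: a+1=b, p+2=r, p+3=s, l+4=p, e+5=j.

brspj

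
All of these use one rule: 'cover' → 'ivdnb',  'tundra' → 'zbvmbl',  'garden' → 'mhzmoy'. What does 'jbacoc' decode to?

Each letter shifts forward by (position + 6), i.e. 6, 7, 8, … — the shift grows by one for each successive letter.
Undoing it on jbacoc: j−6=d, b−7=u, a−8=s, c−9=t, o−10=e, c−11=r.

duster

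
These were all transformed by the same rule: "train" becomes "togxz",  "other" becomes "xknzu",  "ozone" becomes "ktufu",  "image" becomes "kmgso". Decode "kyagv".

The output letters match the input read backwards, each shifted +6: train reversed is niart. Read the word backwards and shift each letter +6.
Undoing it on kyagv: shift back: k−6=e, y−6=s, a−6=u, g−6=a, v−6=p → esuap; then reverse → pause.

pause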